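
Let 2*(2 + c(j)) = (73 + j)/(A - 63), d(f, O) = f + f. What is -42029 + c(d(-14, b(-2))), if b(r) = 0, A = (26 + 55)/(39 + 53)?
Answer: -5337983/127 ≈ -42031.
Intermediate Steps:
A = 81/92 ≈ 0.88043
d(f, O) = 2*f
c(j) = -14788/5715 - 46*j/5715 (c(j) = -2 + ((73 + j)/(81/92 - 63))/2 = -2 + ((73 + j)/(-5715/92))/2 = -2 + ((73 + j)*(-92/5715))/2 = -2 + (-6716/5715 - 92*j/5715)/2 = -2 + (-3358/5715 - 46*j/5715) = -14788/5715 - 46*j/5715)
-42029 + c(d(-14, b(-2))) = -42029 + (-14788/5715 - 92*(-14)/5715) = -42029 + (-14788/5715 - 46/5715*(-28)) = -42029 + (-14788/5715 + 1288/5715) = -42029 - 300/127 = -5337983/127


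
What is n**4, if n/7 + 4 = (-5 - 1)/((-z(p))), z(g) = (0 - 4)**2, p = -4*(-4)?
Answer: 1698181681/4096 ≈ 4.1460e+5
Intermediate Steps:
p = 16
z(g) = 16 (z(g) = (-4)**2 = 16)
n = -203/8 (n = -28 + 7*((-5 - 1)/((-1*16))) = -28 + 7*(-6/(-16)) = -28 + 7*(-6*(-1/16)) = -28 + 7*(3/8) = -28 + 21/8 = -203/8 ≈ -25.375)
n**4 = (-203/8)**4 = 1698181681/4096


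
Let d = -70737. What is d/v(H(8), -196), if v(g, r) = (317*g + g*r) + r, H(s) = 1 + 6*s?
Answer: -23579/1911 ≈ -12.339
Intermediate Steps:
v(g, r) = r + 317*g + g*r
d/v(H(8), -196) = -70737/(-196 + 317*(1 + 6*8) + (1 + 6*8)*(-196)) = -70737/(-196 + 317*(1 + 48) + (1 + 48)*(-196)) = -70737/(-196 + 317*49 + 49*(-196)) = -70737/(-196 + 15533 - 9604) = -70737/5733 = -70737*1/5733 = -23579/1911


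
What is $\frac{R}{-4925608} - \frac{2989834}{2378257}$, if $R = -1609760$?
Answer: $- \frac{1362290910094}{1464295213157} \approx -0.93034$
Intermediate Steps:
$\frac{R}{-4925608} - \frac{2989834}{2378257} = - \frac{1609760}{-4925608} - \frac{2989834}{2378257} = \left(-1609760\right) \left(- \frac{1}{4925608}\right) - \frac{2989834}{2378257} = \frac{201220}{615701} - \frac{2989834}{2378257} = - \frac{1362290910094}{1464295213157}$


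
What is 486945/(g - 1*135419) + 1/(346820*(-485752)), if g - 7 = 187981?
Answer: 3038329553320453/328008186322080 ≈ 9.2630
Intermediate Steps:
g = 187988 (g = 7 + 187981 = 187988)
486945/(g - 1*135419) + 1/(346820*(-485752)) = 486945/(187988 - 1*135419) + 1/(346820*(-485752)) = 486945/(187988 - 135419) + (1/346820)*(-1/485752) = 486945/52569 - 1/168468508640 = 486945*(1/52569) - 1/168468508640 = 18035/1947 - 1/168468508640 = 3038329553320453/328008186322080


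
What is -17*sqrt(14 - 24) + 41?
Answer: 41 - 17*I*sqrt(10) ≈ 41.0 - 53.759*I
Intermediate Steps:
-17*sqrt(14 - 24) + 41 = -17*I*sqrt(10) + 41 = 41 - 17*I*sqrt(10)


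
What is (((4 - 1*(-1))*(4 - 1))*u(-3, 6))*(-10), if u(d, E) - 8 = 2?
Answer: -1500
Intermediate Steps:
u(d, E) = 10 (u(d, E) = 8 + 2 = 10)
(((4 - 1*(-1))*(4 - 1))*u(-3, 6))*(-10) = (((4 - 1*(-1))*(4 - 1))*10)*(-10) = (((4 + 1)*3)*10)*(-10) = ((5*3)*10)*(-10) = (15*10)*(-10) = 150*(-10) = -1500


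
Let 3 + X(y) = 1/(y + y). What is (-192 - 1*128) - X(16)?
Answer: -10145/32 ≈ -317.03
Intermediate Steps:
X(y) = -3 + 1/(2*y) (X(y) = -3 + 1/(y + y) = -3 + 1/(2*y))
(-192 - 1*128) - X(16) = (-192 - 1*128) - (-3 + (½)/16) = (-192 - 128) - (-3 + (½)*(1/16)) = -320 - (-3 + 1/32) = -320 - 1*(-95/32) = -320 + 95/32 = -10145/32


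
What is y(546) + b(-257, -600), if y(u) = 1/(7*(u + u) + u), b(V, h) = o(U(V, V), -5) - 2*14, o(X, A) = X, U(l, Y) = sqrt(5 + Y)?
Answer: -229319/8190 + 6*I*sqrt(7) ≈ -28.0 + 15.875*I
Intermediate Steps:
b(V, h) = -28 + sqrt(5 + V) (b(V, h) = sqrt(5 + V) - 2*14 = sqrt(5 + V) - 28 = -28 + sqrt(5 + V))
y(u) = 1/(15*u) (y(u) = 1/(7*(2*u) + u) = 1/(14*u + u) = 1/(15*u))
y(546) + b(-257, -600) = (1/15)/546 + (-28 + sqrt(5 - 257)) = (1/15)*(1/546) + (-28 + sqrt(-252)) = 1/8190 + (-28 + 6*I*sqrt(7)) = -229319/8190 + 6*I*sqrt(7)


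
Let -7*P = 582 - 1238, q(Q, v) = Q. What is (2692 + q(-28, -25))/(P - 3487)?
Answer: -18648/23753 ≈ -0.78508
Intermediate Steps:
P = 656/7 (P = -(582 - 1238)/7 = -⅐*(-656) = 656/7 ≈ 93.714)
(2692 + q(-28, -25))/(P - 3487) = (2692 - 28)/(656/7 - 3487) = 2664/(-23753/7) = 2664*(-7/23753) = -18648/23753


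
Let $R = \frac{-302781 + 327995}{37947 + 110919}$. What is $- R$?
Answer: $- \frac{12607}{74433} \approx -0.16937$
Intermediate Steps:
$R = \frac{12607}{74433}$ ($R = \frac{25214}{148866} = 25214 \cdot \frac{1}{148866} = \frac{12607}{74433} \approx 0.16937$)
$- R = \left(-1\right) \frac{12607}{74433} = - \frac{12607}{74433}$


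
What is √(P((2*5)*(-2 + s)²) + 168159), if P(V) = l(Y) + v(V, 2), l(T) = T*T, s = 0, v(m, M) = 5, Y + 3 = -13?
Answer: 2*√42105 ≈ 410.39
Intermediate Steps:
Y = -16 (Y = -3 - 13 = -16)
l(T) = T²
P(V) = 261 (P(V) = (-16)² + 5 = 256 + 5 = 261)
√(P((2*5)*(-2 + s)²) + 168159) = √(261 + 168159) = √168420 = 2*√42105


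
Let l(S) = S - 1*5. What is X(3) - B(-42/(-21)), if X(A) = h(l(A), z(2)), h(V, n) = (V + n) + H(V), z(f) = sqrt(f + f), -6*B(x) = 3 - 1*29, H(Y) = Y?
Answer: -19/3 ≈ -6.3333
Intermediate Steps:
B(x) = 13/3 (B(x) = -(3 - 1*29)/6 = -(3 - 29)/6 = -1/6*(-26) = 13/3)
z(f) = sqrt(2)*sqrt(f) (z(f) = sqrt(2*f) = sqrt(2)*sqrt(f))
l(S) = -5 + S (l(S) = S - 5 = -5 + S)
h(V, n) = n + 2*V (h(V, n) = (V + n) + V = n + 2*V)
X(A) = -8 + 2*A (X(A) = sqrt(2)*sqrt(2) + 2*(-5 + A) = 2 + (-10 + 2*A) = -8 + 2*A)
X(3) - B(-42/(-21)) = (-8 + 2*3) - 1*13/3 = (-8 + 6) - 13/3 = -2 - 13/3 = -19/3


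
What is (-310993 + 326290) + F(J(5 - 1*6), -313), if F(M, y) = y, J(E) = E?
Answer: 14984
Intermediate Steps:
(-310993 + 326290) + F(J(5 - 1*6), -313) = (-310993 + 326290) - 313 = 15297 - 313 = 14984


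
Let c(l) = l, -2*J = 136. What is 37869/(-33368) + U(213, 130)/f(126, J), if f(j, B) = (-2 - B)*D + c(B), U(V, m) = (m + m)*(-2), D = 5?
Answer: -13636519/4371208 ≈ -3.1196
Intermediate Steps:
J = -68 (J = -1/2*136 = -68)
U(V, m) = -4*m (U(V, m) = (2*m)*(-2) = -4*m)
f(j, B) = -10 - 4*B (f(j, B) = (-2 - B)*5 + B = (-10 - 5*B) + B = -10 - 4*B)
37869/(-33368) + U(213, 130)/f(126, J) = 37869/(-33368) + (-4*130)/(-10 - 4*(-68)) = 37869*(-1/33368) - 520/(-10 + 272) = -37869/33368 - 520/262 = -37869/33368 - 520*1/262 = -37869/33368 - 260/131 = -13636519/4371208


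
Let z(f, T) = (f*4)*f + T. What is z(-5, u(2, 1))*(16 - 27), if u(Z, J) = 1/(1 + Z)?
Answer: -3311/3 ≈ -1103.7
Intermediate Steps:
z(f, T) = T + 4*f**2 (z(f, T) = (4*f)*f + T = 4*f**2 + T = T + 4*f**2)
z(-5, u(2, 1))*(16 - 27) = (1/(1 + 2) + 4*(-5)**2)*(16 - 27) = (1/3 + 4*25)*(-11) = (1/3 + 100)*(-11) = (301/3)*(-11) = -3311/3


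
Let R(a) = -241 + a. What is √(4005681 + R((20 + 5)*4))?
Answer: 102*√385 ≈ 2001.4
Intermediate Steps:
√(4005681 + R((20 + 5)*4)) = √(4005681 + (-241 + (20 + 5)*4)) = √(4005681 + (-241 + 25*4)) = √(4005681 + (-241 + 100)) = √(4005681 - 141) = √4005540 = 102*√385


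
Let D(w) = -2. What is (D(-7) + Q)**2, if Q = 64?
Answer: 3844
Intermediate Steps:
(D(-7) + Q)**2 = (-2 + 64)**2 = 62**2 = 3844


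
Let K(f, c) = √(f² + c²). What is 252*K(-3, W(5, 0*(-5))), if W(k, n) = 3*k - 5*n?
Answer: 756*√26 ≈ 3854.9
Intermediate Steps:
W(k, n) = -5*n + 3*k
K(f, c) = √(c² + f²)
252*K(-3, W(5, 0*(-5))) = 252*√((-0*(-5) + 3*5)² + (-3)²) = 252*√((-5*0 + 15)² + 9) = 252*√((0 + 15)² + 9) = 252*√(15² + 9) = 252*√(225 + 9) = 252*√234 = 252*(3*√26) = 756*√26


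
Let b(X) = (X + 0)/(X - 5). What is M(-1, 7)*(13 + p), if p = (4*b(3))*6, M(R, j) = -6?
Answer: 138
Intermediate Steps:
b(X) = X/(-5 + X)
p = -36 (p = (4*(3/(-5 + 3)))*6 = (4*(3/(-2)))*6 = (4*(3*(-1/2)))*6 = (4*(-3/2))*6 = -6*6 = -36)
M(-1, 7)*(13 + p) = -6*(13 - 36) = -6*(-23) = 138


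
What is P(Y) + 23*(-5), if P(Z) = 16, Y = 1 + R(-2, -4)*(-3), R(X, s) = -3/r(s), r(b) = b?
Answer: -99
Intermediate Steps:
R(X, s) = -3/s
Y = -5/4 (Y = 1 - 3/(-4)*(-3) = 1 - 3*(-¼)*(-3) = 1 + (¾)*(-3) = 1 - 9/4 = -5/4 ≈ -1.2500)
P(Y) + 23*(-5) = 16 + 23*(-5) = 16 - 115 = -99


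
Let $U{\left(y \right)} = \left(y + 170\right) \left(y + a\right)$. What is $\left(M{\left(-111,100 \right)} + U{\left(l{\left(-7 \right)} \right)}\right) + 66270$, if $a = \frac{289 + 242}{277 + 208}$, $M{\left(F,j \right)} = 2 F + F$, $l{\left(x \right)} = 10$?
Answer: $\frac{6589605}{97} \approx 67934.0$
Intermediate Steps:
$M{\left(F,j \right)} = 3 F$
$a = \frac{531}{485} \approx 1.0948$
$U{\left(y \right)} = \left(170 + y\right) \left(\frac{531}{485} + y\right)$ ($U{\left(y \right)} = \left(y + 170\right) \left(y + \frac{531}{485}\right) = \left(170 + y\right) \left(\frac{531}{485} + y\right)$)
$\left(M{\left(-111,100 \right)} + U{\left(l{\left(-7 \right)} \right)}\right) + 66270 = \left(3 \left(-111\right) + \left(\frac{18054}{97} + 10^{2} + \frac{82981}{485} \cdot 10\right)\right) + 66270 = \left(-333 + \left(\frac{18054}{97} + 100 + \frac{165962}{97}\right)\right) + 66270 = \left(-333 + \frac{193716}{97}\right) + 66270 = \frac{161415}{97} + 66270 = \frac{6589605}{97}$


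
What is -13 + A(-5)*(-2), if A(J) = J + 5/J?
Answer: -1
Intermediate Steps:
-13 + A(-5)*(-2) = -13 + (-5 + 5/(-5))*(-2) = -13 + (-5 + 5*(-1/5))*(-2) = -13 + (-5 - 1)*(-2) = -13 - 6*(-2) = -13 + 12 = -1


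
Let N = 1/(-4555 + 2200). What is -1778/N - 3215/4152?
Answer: 17385209665/4152 ≈ 4.1872e+6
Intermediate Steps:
N = -1/2355 (N = 1/(-2355) = -1/2355 ≈ -0.00042463)
-1778/N - 3215/4152 = -1778/(-1/2355) - 3215/4152 = -1778*(-2355) - 3215*1/4152 = 4187190 - 3215/4152 = 17385209665/4152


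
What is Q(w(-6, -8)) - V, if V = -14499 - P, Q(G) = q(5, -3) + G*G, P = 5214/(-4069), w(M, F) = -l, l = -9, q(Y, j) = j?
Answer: 59308599/4069 ≈ 14576.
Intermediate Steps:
w(M, F) = 9 (w(M, F) = -1*(-9) = 9)
P = -5214/4069 (P = 5214*(-1/4069) = -5214/4069 ≈ -1.2814)
Q(G) = -3 + G² (Q(G) = -3 + G*G = -3 + G²)
V = -58991217/4069 (V = -14499 - 1*(-5214/4069) = -14499 + 5214/4069 = -58991217/4069 ≈ -14498.)
Q(w(-6, -8)) - V = (-3 + 9²) - 1*(-58991217/4069) = (-3 + 81) + 58991217/4069 = 78 + 58991217/4069 = 59308599/4069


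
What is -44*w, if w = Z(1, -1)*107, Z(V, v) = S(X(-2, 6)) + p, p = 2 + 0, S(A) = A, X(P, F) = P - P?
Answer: -9416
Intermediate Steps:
X(P, F) = 0
p = 2
Z(V, v) = 2 (Z(V, v) = 0 + 2 = 2)
w = 214 (w = 2*107 = 214)
-44*w = -44*214 = -9416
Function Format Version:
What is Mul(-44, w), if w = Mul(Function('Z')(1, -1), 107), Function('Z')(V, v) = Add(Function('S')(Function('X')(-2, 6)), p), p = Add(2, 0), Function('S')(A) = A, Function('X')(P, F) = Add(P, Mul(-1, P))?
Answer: -9416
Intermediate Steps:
Function('X')(P, F) = 0
p = 2
Function('Z')(V, v) = 2 (Function('Z')(V, v) = Add(0, 2) = 2)
w = 214 (w = Mul(2, 107) = 214)
Mul(-44, w) = Mul(-44, 214) = -9416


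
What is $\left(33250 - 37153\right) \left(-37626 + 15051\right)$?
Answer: $88110225$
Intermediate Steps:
$\left(33250 - 37153\right) \left(-37626 + 15051\right) = \left(-3903\right) \left(-22575\right) = 88110225$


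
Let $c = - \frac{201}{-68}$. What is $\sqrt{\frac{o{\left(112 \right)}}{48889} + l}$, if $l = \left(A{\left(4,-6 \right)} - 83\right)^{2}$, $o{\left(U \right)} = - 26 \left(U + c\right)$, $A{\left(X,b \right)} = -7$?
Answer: $\frac{\sqrt{22380092811047254}}{1662226} \approx 90.0$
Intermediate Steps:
$c = \frac{201}{68}$ ($c = \left(-201\right) \left(- \frac{1}{68}\right) = \frac{201}{68} \approx 2.9559$)
$o{\left(U \right)} = - \frac{2613}{34} - 26 U$ ($o{\left(U \right)} = - 26 \left(U + \frac{201}{68}\right) = - 26 \left(\frac{201}{68} + U\right) = - \frac{2613}{34} - 26 U$)
$l = 8100$ ($l = \left(-7 - 83\right)^{2} = \left(-90\right)^{2} = 8100$)
$\sqrt{\frac{o{\left(112 \right)}}{48889} + l} = \sqrt{\frac{- \frac{2613}{34} - 2912}{48889} + 8100} = \sqrt{\left(- \frac{2613}{34} - 2912\right) \frac{1}{48889} + 8100} = \sqrt{\left(- \frac{101621}{34}\right) \frac{1}{48889} + 8100} = \sqrt{- \frac{101621}{1662226} + 8100} = \sqrt{\frac{13463928979}{1662226}} = \frac{\sqrt{22380092811047254}}{1662226}$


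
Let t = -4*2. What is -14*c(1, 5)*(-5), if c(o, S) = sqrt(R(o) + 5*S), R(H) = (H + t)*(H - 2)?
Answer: 280*sqrt(2) ≈ 395.98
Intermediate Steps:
t = -8
R(H) = (-8 + H)*(-2 + H) (R(H) = (H - 8)*(H - 2) = (-8 + H)*(-2 + H))
c(o, S) = sqrt(16 + o**2 - 10*o + 5*S) (c(o, S) = sqrt((16 + o**2 - 10*o) + 5*S) = sqrt(16 + o**2 - 10*o + 5*S))
-14*c(1, 5)*(-5) = -14*sqrt(16 + 1**2 - 10*1 + 5*5)*(-5) = -14*sqrt(16 + 1 - 10 + 25)*(-5) = -56*sqrt(2)*(-5) = 280*sqrt(2)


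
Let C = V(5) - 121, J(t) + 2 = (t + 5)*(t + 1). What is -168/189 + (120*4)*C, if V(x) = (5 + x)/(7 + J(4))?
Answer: -521864/9 ≈ -57985.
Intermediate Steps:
J(t) = -2 + (1 + t)*(5 + t) (J(t) = -2 + (t + 5)*(t + 1) = -2 + (5 + t)*(1 + t) = -2 + (1 + t)*(5 + t))
V(x) = 1/10 + x/50 (V(x) = (5 + x)/(7 + (3 + 4**2 + 6*4)) = (5 + x)/(7 + (3 + 16 + 24)) = (5 + x)/(7 + 43) = (5 + x)/50 = (5 + x)*(1/50) = 1/10 + x/50)
C = -604/5 (C = (1/10 + (1/50)*5) - 121 = (1/10 + 1/10) - 121 = 1/5 - 121 = -604/5 ≈ -120.80)
-168/189 + (120*4)*C = -168/189 + (120*4)*(-604/5) = -168*1/189 + 480*(-604/5) = -8/9 - 57984 = -521864/9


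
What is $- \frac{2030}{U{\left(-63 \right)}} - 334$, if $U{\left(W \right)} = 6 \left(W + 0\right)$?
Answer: $- \frac{8873}{27} \approx -328.63$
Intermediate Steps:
$U{\left(W \right)} = 6 W$
$- \frac{2030}{U{\left(-63 \right)}} - 334 = - \frac{2030}{6 \left(-63\right)} - 334 = - \frac{2030}{-378} - 334 = \left(-2030\right) \left(- \frac{1}{378}\right) - 334 = \frac{145}{27} - 334 = - \frac{8873}{27}$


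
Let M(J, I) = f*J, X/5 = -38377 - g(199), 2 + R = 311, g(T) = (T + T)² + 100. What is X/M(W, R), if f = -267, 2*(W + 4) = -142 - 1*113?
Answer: -656270/23407 ≈ -28.037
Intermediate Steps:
W = -263/2 (W = -4 + (-142 - 1*113)/2 = -4 + (-142 - 113)/2 = -4 + (½)*(-255) = -4 - 255/2 = -263/2 ≈ -131.50)
g(T) = 100 + 4*T² (g(T) = (2*T)² + 100 = 4*T² + 100 = 100 + 4*T²)
R = 309 (R = -2 + 311 = 309)
X = -984405 (X = 5*(-38377 - (100 + 4*199²)) = 5*(-38377 - (100 + 4*39601)) = 5*(-38377 - (100 + 158404)) = 5*(-38377 - 1*158504) = 5*(-38377 - 158504) = 5*(-196881) = -984405)
M(J, I) = -267*J
X/M(W, R) = -984405/((-267*(-263/2))) = -984405/70221/2 = -984405*2/70221 = -656270/23407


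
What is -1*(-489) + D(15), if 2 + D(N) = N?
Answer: 502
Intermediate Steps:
D(N) = -2 + N
-1*(-489) + D(15) = -1*(-489) + (-2 + 15) = 489 + 13 = 502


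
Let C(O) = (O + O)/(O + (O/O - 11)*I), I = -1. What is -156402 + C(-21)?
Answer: -1720380/11 ≈ -1.5640e+5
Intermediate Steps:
C(O) = 2*O/(10 + O) (C(O) = (O + O)/(O + (O/O - 11)*(-1)) = (2*O)/(O + (1 - 11)*(-1)) = (2*O)/(O - 10*(-1)) = (2*O)/(O + 10) = (2*O)/(10 + O) = 2*O/(10 + O))
-156402 + C(-21) = -156402 + 2*(-21)/(10 - 21) = -156402 + 2*(-21)/(-11) = -156402 + 2*(-21)*(-1/11) = -156402 + 42/11 = -1720380/11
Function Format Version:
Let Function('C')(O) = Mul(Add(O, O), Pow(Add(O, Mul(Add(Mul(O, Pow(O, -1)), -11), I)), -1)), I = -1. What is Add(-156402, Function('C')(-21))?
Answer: Rational(-1720380, 11) ≈ -1.5640e+5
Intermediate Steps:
Function('C')(O) = Mul(2, O, Pow(Add(10, O), -1)) (Function('C')(O) = Mul(Add(O, O), Pow(Add(O, Mul(Add(Mul(O, Pow(O, -1)), -11), -1)), -1)) = Mul(Mul(2, O), Pow(Add(O, Mul(Add(1, -11), -1)), -1)) = Mul(Mul(2, O), Pow(Add(O, Mul(-10, -1)), -1)) = Mul(Mul(2, O), Pow(Add(O, 10), -1)) = Mul(Mul(2, O), Pow(Add(10, O), -1)) = Mul(2, O, Pow(Add(10, O), -1)))
Add(-156402, Function('C')(-21)) = Add(-156402, Mul(2, -21, Pow(Add(10, -21), -1))) = Add(-156402, Mul(2, -21, Pow(-11, -1))) = Add(-156402, Mul(2, -21, Rational(-1, 11))) = Add(-156402, Rational(42, 11)) = Rational(-1720380, 11)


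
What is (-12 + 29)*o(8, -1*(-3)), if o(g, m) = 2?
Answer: 34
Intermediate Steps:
(-12 + 29)*o(8, -1*(-3)) = (-12 + 29)*2 = 17*2 = 34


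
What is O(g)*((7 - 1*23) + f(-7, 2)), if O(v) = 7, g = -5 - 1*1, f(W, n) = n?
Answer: -98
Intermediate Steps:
g = -6 (g = -5 - 1 = -6)
O(g)*((7 - 1*23) + f(-7, 2)) = 7*((7 - 1*23) + 2) = 7*((7 - 23) + 2) = 7*(-16 + 2) = 7*(-14) = -98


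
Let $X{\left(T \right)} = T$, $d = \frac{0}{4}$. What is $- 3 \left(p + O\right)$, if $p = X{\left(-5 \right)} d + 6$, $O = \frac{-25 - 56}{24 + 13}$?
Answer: $- \frac{423}{37} \approx -11.432$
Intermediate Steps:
$O = - \frac{81}{37} \approx -2.1892$
$d = 0$ ($d = 0 \cdot \frac{1}{4} = 0$)
$p = 6$ ($p = \left(-5\right) 0 + 6 = 0 + 6 = 6$)
$- 3 \left(p + O\right) = - 3 \left(6 - \frac{81}{37}\right) = \left(-3\right) \frac{141}{37} = - \frac{423}{37}$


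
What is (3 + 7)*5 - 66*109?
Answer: -7144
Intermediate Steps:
(3 + 7)*5 - 66*109 = 10*5 - 7194 = 50 - 7194 = -7144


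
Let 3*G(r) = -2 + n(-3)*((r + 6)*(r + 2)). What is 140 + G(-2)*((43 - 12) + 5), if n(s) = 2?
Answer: 116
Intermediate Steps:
G(r) = -⅔ + 2*(2 + r)*(6 + r)/3 (G(r) = (-2 + 2*((r + 6)*(r + 2)))/3 = (-2 + 2*((6 + r)*(2 + r)))/3 = (-2 + 2*((2 + r)*(6 + r)))/3 = (-2 + 2*(2 + r)*(6 + r))/3 = -⅔ + 2*(2 + r)*(6 + r)/3)
140 + G(-2)*((43 - 12) + 5) = 140 + (22/3 + (⅔)*(-2)² + (16/3)*(-2))*((43 - 12) + 5) = 140 + (22/3 + (⅔)*4 - 32/3)*(31 + 5) = 140 + (22/3 + 8/3 - 32/3)*36 = 140 - ⅔*36 = 140 - 24 = 116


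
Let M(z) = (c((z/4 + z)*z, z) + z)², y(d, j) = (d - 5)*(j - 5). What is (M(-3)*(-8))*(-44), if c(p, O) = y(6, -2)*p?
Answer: 2352438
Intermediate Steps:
y(d, j) = (-5 + d)*(-5 + j)
c(p, O) = -7*p (c(p, O) = (25 - 5*6 - 5*(-2) + 6*(-2))*p = (25 - 30 + 10 - 12)*p = -7*p)
M(z) = (z - 35*z²/4)² (M(z) = (-7*(z/4 + z)*z + z)² = (-7*5*z/4*z + z)² = (-35*z²/4 + z)² = (z - 35*z²/4)²)
(M(-3)*(-8))*(-44) = (((1/16)*(-3)²*(-4 + 35*(-3))²)*(-8))*(-44) = (((1/16)*9*(-4 - 105)²)*(-8))*(-44) = (((1/16)*9*(-109)²)*(-8))*(-44) = (((1/16)*9*11881)*(-8))*(-44) = ((106929/16)*(-8))*(-44) = -106929/2*(-44) = 2352438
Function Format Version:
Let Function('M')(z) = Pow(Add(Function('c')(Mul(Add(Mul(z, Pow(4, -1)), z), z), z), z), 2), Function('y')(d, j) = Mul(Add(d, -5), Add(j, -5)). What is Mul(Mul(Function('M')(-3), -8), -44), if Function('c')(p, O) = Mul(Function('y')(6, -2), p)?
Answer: 2352438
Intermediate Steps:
Function('y')(d, j) = Mul(Add(-5, d), Add(-5, j))
Function('c')(p, O) = Mul(-7, p) (Function('c')(p, O) = Mul(Add(25, Mul(-5, 6), Mul(-5, -2), Mul(6, -2)), p) = Mul(Add(25, -30, 10, -12), p) = Mul(-7, p))
Function('M')(z) = Pow(Add(z, Mul(Rational(-35, 4), Pow(z, 2))), 2) (Function('M')(z) = Pow(Add(Mul(-7, Mul(Add(Mul(z, Pow(4, -1)), z), z)), z), 2) = Pow(Add(Mul(-7, Mul(Add(Mul(z, Rational(1, 4)), z), z)), z), 2) = Pow(Add(Mul(-7, Mul(Add(Mul(Rational(1, 4), z), z), z)), z), 2) = Pow(Add(Mul(-7, Mul(Mul(Rational(5, 4), z), z)), z), 2) = Pow(Add(Mul(-7, Mul(Rational(5, 4), Pow(z, 2))), z), 2) = Pow(Add(Mul(Rational(-35, 4), Pow(z, 2)), z), 2) = Pow(Add(z, Mul(Rational(-35, 4), Pow(z, 2))), 2))
Mul(Mul(Function('M')(-3), -8), -44) = Mul(Mul(Mul(Rational(1, 16), Pow(-3, 2), Pow(Add(-4, Mul(35, -3)), 2)), -8), -44) = Mul(Mul(Mul(Rational(1, 16), 9, Pow(Add(-4, -105), 2)), -8), -44) = Mul(Mul(Mul(Rational(1, 16), 9, Pow(-109, 2)), -8), -44) = Mul(Mul(Mul(Rational(1, 16), 9, 11881), -8), -44) = Mul(Mul(Rational(106929, 16), -8), -44) = Mul(Rational(-106929, 2), -44) = 2352438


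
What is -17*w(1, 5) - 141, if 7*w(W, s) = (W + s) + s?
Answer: -1174/7 ≈ -167.71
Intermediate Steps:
w(W, s) = W/7 + 2*s/7 (w(W, s) = ((W + s) + s)/7 = (W + 2*s)/7 = W/7 + 2*s/7)
-17*w(1, 5) - 141 = -17*((⅐)*1 + (2/7)*5) - 141 = -17*(⅐ + 10/7) - 141 = -17*11/7 - 141 = -187/7 - 141 = -1174/7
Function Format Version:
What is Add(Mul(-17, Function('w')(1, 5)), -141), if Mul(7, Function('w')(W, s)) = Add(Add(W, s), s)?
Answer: Rational(-1174, 7) ≈ -167.71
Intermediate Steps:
Function('w')(W, s) = Add(Mul(Rational(1, 7), W), Mul(Rational(2, 7), s)) (Function('w')(W, s) = Mul(Rational(1, 7), Add(Add(W, s), s)) = Mul(Rational(1, 7), Add(W, Mul(2, s))) = Add(Mul(Rational(1, 7), W), Mul(Rational(2, 7), s)))
Add(Mul(-17, Function('w')(1, 5)), -141) = Add(Mul(-17, Add(Mul(Rational(1, 7), 1), Mul(Rational(2, 7), 5))), -141) = Add(Mul(-17, Add(Rational(1, 7), Rational(10, 7))), -141) = Add(Mul(-17, Rational(11, 7)), -141) = Add(Rational(-187, 7), -141) = Rational(-1174, 7)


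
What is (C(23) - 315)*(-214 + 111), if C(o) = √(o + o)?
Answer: 32445 - 103*√46 ≈ 31746.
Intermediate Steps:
C(o) = √2*√o (C(o) = √(2*o) = √2*√o)
(C(23) - 315)*(-214 + 111) = (√2*√23 - 315)*(-214 + 111) = (√46 - 315)*(-103) = (-315 + √46)*(-103) = 32445 - 103*√46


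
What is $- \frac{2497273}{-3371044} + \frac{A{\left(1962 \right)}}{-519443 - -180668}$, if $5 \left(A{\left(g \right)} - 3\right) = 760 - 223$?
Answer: $\frac{1409402495529}{1903375718500} \approx 0.74047$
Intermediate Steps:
$A{\left(g \right)} = \frac{552}{5}$ ($A{\left(g \right)} = 3 + \frac{760 - 223}{5} = 3 + \frac{1}{5} \cdot 537 = 3 + \frac{537}{5} = \frac{552}{5}$)
$- \frac{2497273}{-3371044} + \frac{A{\left(1962 \right)}}{-519443 - -180668} = - \frac{2497273}{-3371044} + \frac{552}{5 \left(-519443 - -180668\right)} = \left(-2497273\right) \left(- \frac{1}{3371044}\right) + \frac{552}{5 \left(-519443 + 180668\right)} = \frac{2497273}{3371044} + \frac{552}{5 \left(-338775\right)} = \frac{2497273}{3371044} + \frac{552}{5} \left(- \frac{1}{338775}\right) = \frac{2497273}{3371044} - \frac{184}{564625} = \frac{1409402495529}{1903375718500}$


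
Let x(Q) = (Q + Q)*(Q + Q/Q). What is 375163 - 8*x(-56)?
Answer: 325883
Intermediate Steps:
x(Q) = 2*Q*(1 + Q) (x(Q) = (2*Q)*(Q + 1) = (2*Q)*(1 + Q) = 2*Q*(1 + Q))
375163 - 8*x(-56) = 375163 - 8*2*(-56)*(1 - 56) = 375163 - 8*2*(-56)*(-55) = 375163 - 8*6160 = 375163 - 1*49280 = 375163 - 49280 = 325883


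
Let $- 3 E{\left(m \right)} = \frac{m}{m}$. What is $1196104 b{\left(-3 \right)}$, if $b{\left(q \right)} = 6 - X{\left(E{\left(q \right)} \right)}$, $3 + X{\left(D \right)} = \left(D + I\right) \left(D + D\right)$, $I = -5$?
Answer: $\frac{58609096}{9} \approx 6.5121 \cdot 10^{6}$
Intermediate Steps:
$E{\left(m \right)} = - \frac{1}{3}$ ($E{\left(m \right)} = - \frac{m \frac{1}{m}}{3} = \left(- \frac{1}{3}\right) 1 = - \frac{1}{3}$)
$X{\left(D \right)} = -3 + 2 D \left(-5 + D\right)$ ($X{\left(D \right)} = -3 + \left(D - 5\right) \left(D + D\right) = -3 + \left(-5 + D\right) 2 D = -3 + 2 D \left(-5 + D\right)$)
$b{\left(q \right)} = \frac{49}{9}$ ($b{\left(q \right)} = 6 - \left(-3 - - \frac{10}{3} + 2 \left(- \frac{1}{3}\right)^{2}\right) = 6 - \left(-3 + \frac{10}{3} + 2 \cdot \frac{1}{9}\right) = 6 - \left(-3 + \frac{10}{3} + \frac{2}{9}\right) = 6 - \frac{5}{9} = \frac{49}{9}$)
$1196104 b{\left(-3 \right)} = 1196104 \cdot \frac{49}{9} = \frac{58609096}{9}$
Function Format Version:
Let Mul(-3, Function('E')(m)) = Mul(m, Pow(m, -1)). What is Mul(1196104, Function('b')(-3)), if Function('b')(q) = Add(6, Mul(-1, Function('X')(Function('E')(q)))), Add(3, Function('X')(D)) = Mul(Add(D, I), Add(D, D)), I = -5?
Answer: Rational(58609096, 9) ≈ 6.5121e+6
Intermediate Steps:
Function('E')(m) = Rational(-1, 3) (Function('E')(m) = Mul(Rational(-1, 3), Mul(m, Pow(m, -1))) = Mul(Rational(-1, 3), 1) = Rational(-1, 3))
Function('X')(D) = Add(-3, Mul(2, D, Add(-5, D))) (Function('X')(D) = Add(-3, Mul(Add(D, -5), Add(D, D))) = Add(-3, Mul(Add(-5, D), Mul(2, D))) = Add(-3, Mul(2, D, Add(-5, D))))
Function('b')(q) = Rational(49, 9) (Function('b')(q) = Add(6, Mul(-1, Add(-3, Mul(-10, Rational(-1, 3)), Mul(2, Pow(Rational(-1, 3), 2))))) = Add(6, Mul(-1, Add(-3, Rational(10, 3), Mul(2, Rational(1, 9))))) = Add(6, Mul(-1, Add(-3, Rational(10, 3), Rational(2, 9)))) = Add(6, Mul(-1, Rational(5, 9))) = Add(6, Rational(-5, 9)) = Rational(49, 9))
Mul(1196104, Function('b')(-3)) = Mul(1196104, Rational(49, 9)) = Rational(58609096, 9)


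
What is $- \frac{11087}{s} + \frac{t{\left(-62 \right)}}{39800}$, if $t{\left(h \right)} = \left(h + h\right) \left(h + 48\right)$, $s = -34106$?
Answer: $\frac{62558827}{169677350} \approx 0.36869$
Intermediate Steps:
$t{\left(h \right)} = 2 h \left(48 + h\right)$
$- \frac{11087}{s} + \frac{t{\left(-62 \right)}}{39800} = - \frac{11087}{-34106} + \frac{2 \left(-62\right) \left(48 - 62\right)}{39800} = \left(-11087\right) \left(- \frac{1}{34106}\right) + 2 \left(-62\right) \left(-14\right) \frac{1}{39800} = \frac{11087}{34106} + 1736 \cdot \frac{1}{39800} = \frac{11087}{34106} + \frac{217}{4975} = \frac{62558827}{169677350}$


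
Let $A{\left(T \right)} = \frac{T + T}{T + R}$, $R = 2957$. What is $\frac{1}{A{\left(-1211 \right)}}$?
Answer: $- \frac{873}{1211} \approx -0.72089$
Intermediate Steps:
$A{\left(T \right)} = \frac{2 T}{2957 + T}$ ($A{\left(T \right)} = \frac{T + T}{T + 2957} = \frac{2 T}{2957 + T}$)
$\frac{1}{A{\left(-1211 \right)}} = \frac{1}{2 \left(-1211\right) \frac{1}{2957 - 1211}} = \frac{1}{2 \left(-1211\right) \frac{1}{1746}} = \frac{1}{- \frac{1211}{873}} = - \frac{873}{1211}$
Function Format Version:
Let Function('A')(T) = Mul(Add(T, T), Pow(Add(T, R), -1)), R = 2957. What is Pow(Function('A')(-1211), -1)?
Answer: Rational(-873, 1211) ≈ -0.72089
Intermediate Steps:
Function('A')(T) = Mul(2, T, Pow(Add(2957, T), -1)) (Function('A')(T) = Mul(Add(T, T), Pow(Add(T, 2957), -1)) = Mul(Mul(2, T), Pow(Add(2957, T), -1)) = Mul(2, T, Pow(Add(2957, T), -1)))
Pow(Function('A')(-1211), -1) = Pow(Mul(2, -1211, Pow(Add(2957, -1211), -1)), -1) = Pow(Mul(2, -1211, Pow(1746, -1)), -1) = Pow(Mul(2, -1211, Rational(1, 1746)), -1) = Pow(Rational(-1211, 873), -1) = Rational(-873, 1211)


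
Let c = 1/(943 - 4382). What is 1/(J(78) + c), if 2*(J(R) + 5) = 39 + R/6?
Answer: 3439/72218 ≈ 0.047620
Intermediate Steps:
J(R) = 29/2 + R/12 (J(R) = -5 + (39 + R/6)/2 = -5 + (39/2 + R/12) = 29/2 + R/12)
c = -1/3439 (c = 1/(-3439) = -1/3439 ≈ -0.00029078)
1/(J(78) + c) = 1/((29/2 + (1/12)*78) - 1/3439) = 1/((29/2 + 13/2) - 1/3439) = 1/(21 - 1/3439) = 1/(72218/3439) = 3439/72218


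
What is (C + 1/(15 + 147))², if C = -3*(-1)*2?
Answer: 946729/26244 ≈ 36.074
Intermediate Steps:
C = 6 (C = 3*2 = 6)
(C + 1/(15 + 147))² = (6 + 1/(15 + 147))² = (6 + 1/162)² = (973/162)² = 946729/26244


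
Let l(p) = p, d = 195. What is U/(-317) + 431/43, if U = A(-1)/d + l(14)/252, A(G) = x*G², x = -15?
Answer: 31970933/3189654 ≈ 10.023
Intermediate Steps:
A(G) = -15*G²
U = -5/234 (U = -15*(-1)²/195 + 14/252 = -15*1*(1/195) + 14*(1/252) = -15*1/195 + 1/18 = -1/13 + 1/18 = -5/234 ≈ -0.021368)
U/(-317) + 431/43 = -5/234/(-317) + 431/43 = -5/234*(-1/317) + 431*(1/43) = 5/74178 + 431/43 = 31970933/3189654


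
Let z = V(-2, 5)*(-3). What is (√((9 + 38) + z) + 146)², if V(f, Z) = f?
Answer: (146 + √53)² ≈ 23495.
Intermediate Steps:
z = 6 (z = -2*(-3) = 6)
(√((9 + 38) + z) + 146)² = (√((9 + 38) + 6) + 146)² = (√(47 + 6) + 146)² = (√53 + 146)² = (146 + √53)²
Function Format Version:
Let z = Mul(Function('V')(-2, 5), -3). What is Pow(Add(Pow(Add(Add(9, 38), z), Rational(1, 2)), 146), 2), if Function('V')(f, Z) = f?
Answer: Pow(Add(146, Pow(53, Rational(1, 2))), 2) ≈ 23495.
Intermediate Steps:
z = 6 (z = Mul(-2, -3) = 6)
Pow(Add(Pow(Add(Add(9, 38), z), Rational(1, 2)), 146), 2) = Pow(Add(Pow(Add(Add(9, 38), 6), Rational(1, 2)), 146), 2) = Pow(Add(Pow(Add(47, 6), Rational(1, 2)), 146), 2) = Pow(Add(Pow(53, Rational(1, 2)), 146), 2) = Pow(Add(146, Pow(53, Rational(1, 2))), 2)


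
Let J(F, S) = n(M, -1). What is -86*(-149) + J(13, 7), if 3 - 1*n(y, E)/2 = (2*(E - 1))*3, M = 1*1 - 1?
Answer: 12844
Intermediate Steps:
M = 0 (M = 1 - 1 = 0)
n(y, E) = 18 - 12*E (n(y, E) = 6 - 2*2*(E - 1)*3 = 6 - 2*2*(-1 + E)*3 = 6 - 2*(-2 + 2*E)*3 = 6 - 2*(-6 + 6*E) = 6 + (12 - 12*E) = 18 - 12*E)
J(F, S) = 30 (J(F, S) = 18 - 12*(-1) = 18 + 12 = 30)
-86*(-149) + J(13, 7) = -86*(-149) + 30 = 12814 + 30 = 12844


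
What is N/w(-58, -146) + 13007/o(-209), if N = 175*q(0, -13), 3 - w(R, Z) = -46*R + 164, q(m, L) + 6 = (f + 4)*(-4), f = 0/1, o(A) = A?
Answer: -35992153/591261 ≈ -60.874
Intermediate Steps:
f = 0 (f = 0*1 = 0)
q(m, L) = -22 (q(m, L) = -6 + (0 + 4)*(-4) = -6 + 4*(-4) = -6 - 16 = -22)
w(R, Z) = -161 + 46*R (w(R, Z) = 3 - (-46*R + 164) = 3 - (164 - 46*R) = 3 + (-164 + 46*R) = -161 + 46*R)
N = -3850 (N = 175*(-22) = -3850)
N/w(-58, -146) + 13007/o(-209) = -3850/(-161 + 46*(-58)) + 13007/(-209) = -3850/(-161 - 2668) + 13007*(-1/209) = -3850/(-2829) - 13007/209 = -3850*(-1/2829) - 13007/209 = 3850/2829 - 13007/209 = -35992153/591261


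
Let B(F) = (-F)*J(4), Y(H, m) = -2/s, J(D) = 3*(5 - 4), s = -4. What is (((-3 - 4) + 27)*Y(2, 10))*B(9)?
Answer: -270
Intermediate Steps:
J(D) = 3 (J(D) = 3*1 = 3)
Y(H, m) = ½ (Y(H, m) = -2/(-4) = -2*(-¼) = ½)
B(F) = -3*F (B(F) = -F*3 = -3*F)
(((-3 - 4) + 27)*Y(2, 10))*B(9) = (((-3 - 4) + 27)*(½))*(-3*9) = ((-7 + 27)*(½))*(-27) = (20*(½))*(-27) = 10*(-27) = -270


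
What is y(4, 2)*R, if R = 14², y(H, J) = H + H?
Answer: 1568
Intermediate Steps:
y(H, J) = 2*H
R = 196
y(4, 2)*R = (2*4)*196 = 8*196 = 1568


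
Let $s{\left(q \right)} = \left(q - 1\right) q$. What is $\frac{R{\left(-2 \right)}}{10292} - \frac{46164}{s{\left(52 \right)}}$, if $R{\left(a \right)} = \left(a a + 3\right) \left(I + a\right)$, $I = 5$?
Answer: $- \frac{39588683}{2274532} \approx -17.405$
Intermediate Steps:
$s{\left(q \right)} = q \left(-1 + q\right)$ ($s{\left(q \right)} = \left(-1 + q\right) q = q \left(-1 + q\right)$)
$R{\left(a \right)} = \left(3 + a^{2}\right) \left(5 + a\right)$ ($R{\left(a \right)} = \left(a a + 3\right) \left(5 + a\right) = \left(a^{2} + 3\right) \left(5 + a\right) = \left(3 + a^{2}\right) \left(5 + a\right)$)
$\frac{R{\left(-2 \right)}}{10292} - \frac{46164}{s{\left(52 \right)}} = \frac{15 + \left(-2\right)^{3} + 3 \left(-2\right) + 5 \left(-2\right)^{2}}{10292} - \frac{46164}{52 \left(-1 + 52\right)} = \left(15 - 8 - 6 + 5 \cdot 4\right) \frac{1}{10292} - \frac{46164}{52 \cdot 51} = \left(15 - 8 - 6 + 20\right) \frac{1}{10292} - \frac{46164}{2652} = 21 \cdot \frac{1}{10292} - \frac{3847}{221} = \frac{21}{10292} - \frac{3847}{221} = - \frac{39588683}{2274532}$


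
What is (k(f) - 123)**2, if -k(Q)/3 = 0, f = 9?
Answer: 15129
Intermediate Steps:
k(Q) = 0 (k(Q) = -3*0 = 0)
(k(f) - 123)**2 = (0 - 123)**2 = (-123)**2 = 15129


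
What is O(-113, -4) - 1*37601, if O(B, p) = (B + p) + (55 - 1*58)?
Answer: -37721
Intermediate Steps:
O(B, p) = -3 + B + p (O(B, p) = (B + p) + (55 - 58) = (B + p) - 3 = -3 + B + p)
O(-113, -4) - 1*37601 = (-3 - 113 - 4) - 1*37601 = -120 - 37601 = -37721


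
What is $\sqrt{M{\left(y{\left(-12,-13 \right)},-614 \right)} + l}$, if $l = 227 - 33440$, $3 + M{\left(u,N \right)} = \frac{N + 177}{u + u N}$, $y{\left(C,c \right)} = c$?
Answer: $\frac{i \sqrt{2109384267029}}{7969} \approx 182.25 i$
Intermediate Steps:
$M{\left(u,N \right)} = -3 + \frac{177 + N}{u + N u}$ ($M{\left(u,N \right)} = -3 + \frac{N + 177}{u + u N} = -3 + \frac{177 + N}{u + N u}$)
$l = -33213$ ($l = 227 - 33440 = -33213$)
$\sqrt{M{\left(y{\left(-12,-13 \right)},-614 \right)} + l} = \sqrt{\frac{177 - 614 - -39 - \left(-1842\right) \left(-13\right)}{\left(-13\right) \left(1 - 614\right)} - 33213} = \sqrt{- \frac{177 - 614 + 39 - 23946}{13 \left(-613\right)} - 33213} = \sqrt{\left(- \frac{1}{13}\right) \left(- \frac{1}{613}\right) \left(-24344\right) - 33213} = \sqrt{- \frac{24344}{7969} - 33213} = \sqrt{- \frac{264698741}{7969}} = \frac{i \sqrt{2109384267029}}{7969}$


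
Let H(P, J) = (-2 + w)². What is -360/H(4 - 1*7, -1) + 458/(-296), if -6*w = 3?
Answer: -43769/740 ≈ -59.147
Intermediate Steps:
w = -½ (w = -⅙*3 = -½ ≈ -0.50000)
H(P, J) = 25/4 (H(P, J) = (-2 - ½)² = (-5/2)² = 25/4)
-360/H(4 - 1*7, -1) + 458/(-296) = -360/25/4 + 458/(-296) = -360*4/25 + 458*(-1/296) = -288/5 - 229/148 = -43769/740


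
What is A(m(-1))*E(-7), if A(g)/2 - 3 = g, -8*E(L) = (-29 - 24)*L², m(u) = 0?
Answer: 7791/4 ≈ 1947.8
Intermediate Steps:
E(L) = 53*L²/8 (E(L) = -(-29 - 24)*L²/8 = -(-53)*L²/8 = 53*L²/8)
A(g) = 6 + 2*g
A(m(-1))*E(-7) = (6 + 2*0)*((53/8)*(-7)²) = (6 + 0)*((53/8)*49) = 6*(2597/8) = 7791/4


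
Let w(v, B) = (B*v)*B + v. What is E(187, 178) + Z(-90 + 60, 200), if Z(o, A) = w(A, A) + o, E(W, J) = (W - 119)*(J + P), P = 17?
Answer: 8013430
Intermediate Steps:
w(v, B) = v + v*B² (w(v, B) = v*B² + v = v + v*B²)
E(W, J) = (-119 + W)*(17 + J) (E(W, J) = (W - 119)*(J + 17) = (-119 + W)*(17 + J))
Z(o, A) = o + A*(1 + A²) (Z(o, A) = A*(1 + A²) + o = o + A*(1 + A²))
E(187, 178) + Z(-90 + 60, 200) = (-2023 - 119*178 + 17*187 + 178*187) + (200 + (-90 + 60) + 200³) = (-2023 - 21182 + 3179 + 33286) + (200 - 30 + 8000000) = 13260 + 8000170 = 8013430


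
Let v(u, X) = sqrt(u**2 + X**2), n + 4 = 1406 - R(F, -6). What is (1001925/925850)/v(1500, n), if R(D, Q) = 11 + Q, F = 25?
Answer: 40077*sqrt(4201609)/155602387706 ≈ 0.00052794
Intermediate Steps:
n = 1397 (n = -4 + (1406 - (11 - 6)) = -4 + (1406 - 1*5) = -4 + (1406 - 5) = -4 + 1401 = 1397)
v(u, X) = sqrt(X**2 + u**2)
(1001925/925850)/v(1500, n) = (1001925/925850)/(sqrt(1397**2 + 1500**2)) = (1001925*(1/925850))/(sqrt(1951609 + 2250000)) = 40077/(37034*(sqrt(4201609))) = 40077*(sqrt(4201609)/4201609)/37034 = 40077*sqrt(4201609)/155602387706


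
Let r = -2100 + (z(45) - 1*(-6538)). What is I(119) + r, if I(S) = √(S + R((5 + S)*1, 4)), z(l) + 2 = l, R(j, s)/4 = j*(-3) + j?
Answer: 4481 + 3*I*√97 ≈ 4481.0 + 29.547*I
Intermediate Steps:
R(j, s) = -8*j (R(j, s) = 4*(j*(-3) + j) = 4*(-3*j + j) = 4*(-2*j) = -8*j)
z(l) = -2 + l
I(S) = √(-40 - 7*S) (I(S) = √(S - 8*(5 + S)) = √(S + (-40 - 8*S)) = √(-40 - 7*S))
r = 4481 (r = -2100 + ((-2 + 45) - 1*(-6538)) = -2100 + (43 + 6538) = -2100 + 6581 = 4481)
I(119) + r = √(-40 - 7*119) + 4481 = √(-40 - 833) + 4481 = √(-873) + 4481 = 3*I*√97 + 4481 = 4481 + 3*I*√97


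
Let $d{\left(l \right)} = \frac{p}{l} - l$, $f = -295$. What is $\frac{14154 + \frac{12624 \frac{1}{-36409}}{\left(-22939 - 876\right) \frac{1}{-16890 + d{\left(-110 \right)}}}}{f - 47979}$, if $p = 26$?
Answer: $- \frac{337492188766869}{1151079492524225} \approx -0.2932$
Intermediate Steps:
$d{\left(l \right)} = - l + \frac{26}{l}$ ($d{\left(l \right)} = \frac{26}{l} - l = - l + \frac{26}{l}$)
$\frac{14154 + \frac{12624 \frac{1}{-36409}}{\left(-22939 - 876\right) \frac{1}{-16890 + d{\left(-110 \right)}}}}{f - 47979} = \frac{14154 + \frac{12624 \frac{1}{-36409}}{\left(-22939 - 876\right) \frac{1}{-16890 + \left(\left(-1\right) \left(-110\right) + \frac{26}{-110}\right)}}}{-295 - 47979} = \frac{14154 + \frac{12624 \left(- \frac{1}{36409}\right)}{\left(-23815\right) \frac{1}{-16890 + \left(110 + 26 \left(- \frac{1}{110}\right)\right)}}}{-48274} = \left(14154 - \frac{12624}{36409 \left(- \frac{23815}{-16890 + \left(110 - \frac{13}{55}\right)}\right)}\right) \left(- \frac{1}{48274}\right) = \left(14154 - \frac{12624}{36409 \left(- \frac{23815}{-16890 + \frac{6037}{55}}\right)}\right) \left(- \frac{1}{48274}\right) = \left(14154 - \frac{12624}{36409 \left(- \frac{23815}{- \frac{922913}{55}}\right)}\right) \left(- \frac{1}{48274}\right) = \left(14154 - \frac{12624}{36409 \left(\left(-23815\right) \left(- \frac{55}{922913}\right)\right)}\right) \left(- \frac{1}{48274}\right) = \left(14154 - \frac{12624}{36409 \cdot \frac{1309825}{922913}}\right) \left(- \frac{1}{48274}\right) = \left(14154 - \frac{11650853712}{47689418425}\right) \left(- \frac{1}{48274}\right) = \frac{674984377533738}{47689418425} \left(- \frac{1}{48274}\right) = - \frac{337492188766869}{1151079492524225}$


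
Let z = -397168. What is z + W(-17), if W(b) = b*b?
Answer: -396879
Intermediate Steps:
W(b) = b**2
z + W(-17) = -397168 + (-17)**2 = -397168 + 289 = -396879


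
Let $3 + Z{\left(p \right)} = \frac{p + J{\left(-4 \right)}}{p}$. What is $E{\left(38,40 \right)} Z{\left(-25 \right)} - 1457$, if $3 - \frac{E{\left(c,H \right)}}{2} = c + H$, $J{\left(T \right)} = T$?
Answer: $-1181$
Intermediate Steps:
$E{\left(c,H \right)} = 6 - 2 H - 2 c$ ($E{\left(c,H \right)} = 6 - 2 \left(c + H\right) = 6 - 2 \left(H + c\right) = 6 - \left(2 H + 2 c\right) = 6 - 2 H - 2 c$)
$Z{\left(p \right)} = -3 + \frac{-4 + p}{p}$ ($Z{\left(p \right)} = -3 + \frac{p - 4}{p} = -3 + \frac{-4 + p}{p}$)
$E{\left(38,40 \right)} Z{\left(-25 \right)} - 1457 = \left(6 - 80 - 76\right) \left(-2 - \frac{4}{-25}\right) - 1457 = \left(6 - 80 - 76\right) \left(-2 - - \frac{4}{25}\right) - 1457 = - 150 \left(-2 + \frac{4}{25}\right) - 1457 = \left(-150\right) \left(- \frac{46}{25}\right) - 1457 = 276 - 1457 = -1181$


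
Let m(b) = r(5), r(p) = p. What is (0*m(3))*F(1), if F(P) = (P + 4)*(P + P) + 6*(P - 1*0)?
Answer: 0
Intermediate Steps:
m(b) = 5
F(P) = 6*P + 2*P*(4 + P) (F(P) = (4 + P)*(2*P) + 6*(P + 0) = 2*P*(4 + P) + 6*P = 6*P + 2*P*(4 + P))
(0*m(3))*F(1) = (0*5)*(2*1*(7 + 1)) = 0*(2*1*8) = 0*16 = 0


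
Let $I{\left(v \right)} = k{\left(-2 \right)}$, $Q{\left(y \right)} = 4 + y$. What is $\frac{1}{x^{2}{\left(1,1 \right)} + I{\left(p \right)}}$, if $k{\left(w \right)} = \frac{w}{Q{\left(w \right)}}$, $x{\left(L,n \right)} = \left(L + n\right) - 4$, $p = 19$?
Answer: $\frac{1}{3} \approx 0.33333$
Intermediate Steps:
$x{\left(L,n \right)} = -4 + L + n$
$k{\left(w \right)} = \frac{w}{4 + w}$
$I{\left(v \right)} = -1$ ($I{\left(v \right)} = - \frac{2}{4 - 2} = - \frac{2}{2} = \left(-2\right) \frac{1}{2} = -1$)
$\frac{1}{x^{2}{\left(1,1 \right)} + I{\left(p \right)}} = \frac{1}{\left(-4 + 1 + 1\right)^{2} - 1} = \frac{1}{\left(-2\right)^{2} - 1} = \frac{1}{4 - 1} = \frac{1}{3}$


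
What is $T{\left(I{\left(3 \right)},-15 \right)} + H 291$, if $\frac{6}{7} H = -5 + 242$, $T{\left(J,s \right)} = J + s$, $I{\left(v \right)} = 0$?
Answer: $\frac{160893}{2} \approx 80447.0$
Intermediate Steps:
$H = \frac{553}{2}$ ($H = \frac{7 \left(-5 + 242\right)}{6} = \frac{7}{6} \cdot 237 = \frac{553}{2} \approx 276.5$)
$T{\left(I{\left(3 \right)},-15 \right)} + H 291 = \left(0 - 15\right) + \frac{553}{2} \cdot 291 = -15 + \frac{160923}{2} = \frac{160893}{2}$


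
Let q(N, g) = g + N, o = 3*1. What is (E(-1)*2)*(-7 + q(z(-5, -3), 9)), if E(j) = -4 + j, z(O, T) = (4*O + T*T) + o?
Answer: 60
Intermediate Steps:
o = 3
z(O, T) = 3 + T² + 4*O (z(O, T) = (4*O + T*T) + 3 = (4*O + T²) + 3 = (T² + 4*O) + 3 = 3 + T² + 4*O)
q(N, g) = N + g
(E(-1)*2)*(-7 + q(z(-5, -3), 9)) = ((-4 - 1)*2)*(-7 + ((3 + (-3)² + 4*(-5)) + 9)) = (-5*2)*(-7 + ((3 + 9 - 20) + 9)) = -10*(-7 + (-8 + 9)) = -10*(-7 + 1) = -10*(-6) = 60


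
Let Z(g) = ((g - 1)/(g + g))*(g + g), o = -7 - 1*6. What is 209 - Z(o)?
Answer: 223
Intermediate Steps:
o = -13 (o = -7 - 6 = -13)
Z(g) = -1 + g (Z(g) = ((-1 + g)/((2*g)))*(2*g) = ((-1 + g)*(1/(2*g)))*(2*g) = ((-1 + g)/(2*g))*(2*g) = -1 + g)
209 - Z(o) = 209 - (-1 - 13) = 209 - 1*(-14) = 209 + 14 = 223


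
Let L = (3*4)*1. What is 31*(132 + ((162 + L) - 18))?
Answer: 8928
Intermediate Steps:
L = 12 (L = 12*1 = 12)
31*(132 + ((162 + L) - 18)) = 31*(132 + ((162 + 12) - 18)) = 31*(132 + (174 - 18)) = 31*(132 + 156) = 31*288 = 8928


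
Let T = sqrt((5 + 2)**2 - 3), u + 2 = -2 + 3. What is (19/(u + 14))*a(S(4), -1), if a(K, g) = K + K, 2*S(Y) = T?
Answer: 19*sqrt(46)/13 ≈ 9.9126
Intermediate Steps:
u = -1 (u = -2 + (-2 + 3) = -2 + 1 = -1)
T = sqrt(46) (T = sqrt(7**2 - 3) = sqrt(49 - 3) = sqrt(46) ≈ 6.7823)
S(Y) = sqrt(46)/2
a(K, g) = 2*K
(19/(u + 14))*a(S(4), -1) = (19/(-1 + 14))*(2*(sqrt(46)/2)) = (19/13)*sqrt(46) = (19*(1/13))*sqrt(46) = 19*sqrt(46)/13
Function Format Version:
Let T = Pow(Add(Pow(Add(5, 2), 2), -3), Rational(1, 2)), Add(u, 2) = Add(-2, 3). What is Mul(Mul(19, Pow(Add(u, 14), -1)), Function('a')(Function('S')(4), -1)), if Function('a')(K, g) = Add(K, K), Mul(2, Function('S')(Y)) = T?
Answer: Mul(Rational(19, 13), Pow(46, Rational(1, 2))) ≈ 9.9126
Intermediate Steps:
u = -1 (u = Add(-2, Add(-2, 3)) = Add(-2, 1) = -1)
T = Pow(46, Rational(1, 2)) (T = Pow(Add(Pow(7, 2), -3), Rational(1, 2)) = Pow(Add(49, -3), Rational(1, 2)) = Pow(46, Rational(1, 2)) ≈ 6.7823)
Function('S')(Y) = Mul(Rational(1, 2), Pow(46, Rational(1, 2)))
Function('a')(K, g) = Mul(2, K)
Mul(Mul(19, Pow(Add(u, 14), -1)), Function('a')(Function('S')(4), -1)) = Mul(Mul(19, Pow(Add(-1, 14), -1)), Mul(2, Mul(Rational(1, 2), Pow(46, Rational(1, 2))))) = Mul(Mul(19, Pow(13, -1)), Pow(46, Rational(1, 2))) = Mul(Mul(19, Rational(1, 13)), Pow(46, Rational(1, 2))) = Mul(Rational(19, 13), Pow(46, Rational(1, 2)))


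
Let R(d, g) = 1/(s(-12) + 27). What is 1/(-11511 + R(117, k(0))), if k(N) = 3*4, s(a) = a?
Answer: -15/172664 ≈ -8.6874e-5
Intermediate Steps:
k(N) = 12
R(d, g) = 1/15 (R(d, g) = 1/(-12 + 27) = 1/15)
1/(-11511 + R(117, k(0))) = 1/(-11511 + 1/15) = 1/(-172664/15) = -15/172664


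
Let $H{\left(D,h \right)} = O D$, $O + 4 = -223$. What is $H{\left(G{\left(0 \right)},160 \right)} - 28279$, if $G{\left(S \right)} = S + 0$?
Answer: $-28279$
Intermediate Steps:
$O = -227$ ($O = -4 - 223 = -227$)
$G{\left(S \right)} = S$
$H{\left(D,h \right)} = - 227 D$
$H{\left(G{\left(0 \right)},160 \right)} - 28279 = \left(-227\right) 0 - 28279 = 0 - 28279 = -28279$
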